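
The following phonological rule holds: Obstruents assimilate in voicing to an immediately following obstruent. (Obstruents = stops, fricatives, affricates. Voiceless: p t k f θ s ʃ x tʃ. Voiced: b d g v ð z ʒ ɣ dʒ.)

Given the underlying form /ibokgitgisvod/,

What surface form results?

/k/ before /g/ (voiced) → [g]
/t/ before /g/ (voiced) → [d]
/s/ before /v/ (voiced) → [z]

[iboggidgizvod]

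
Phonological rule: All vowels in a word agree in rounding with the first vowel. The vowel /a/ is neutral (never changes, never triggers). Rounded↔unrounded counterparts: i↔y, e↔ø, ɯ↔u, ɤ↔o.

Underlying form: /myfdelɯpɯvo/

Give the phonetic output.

[myfdølupuvo]

/e/ harmonizes with /y/ ([+round]) → [ø]
/ɯ/ harmonizes with /y/ ([+round]) → [u]
/ɯ/ harmonizes with /y/ ([+round]) → [u]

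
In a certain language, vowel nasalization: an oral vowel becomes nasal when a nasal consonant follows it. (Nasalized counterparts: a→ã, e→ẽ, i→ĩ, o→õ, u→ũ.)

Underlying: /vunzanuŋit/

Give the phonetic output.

/u/ before nasal /n/ → [ũ]
/a/ before nasal /n/ → [ã]
/u/ before nasal /ŋ/ → [ũ]

[vũnzãnũŋit]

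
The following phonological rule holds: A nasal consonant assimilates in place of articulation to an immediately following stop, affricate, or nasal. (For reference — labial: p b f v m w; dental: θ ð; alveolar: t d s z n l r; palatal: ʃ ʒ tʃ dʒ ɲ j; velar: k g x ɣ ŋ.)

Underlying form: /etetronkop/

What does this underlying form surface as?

[etetroŋkop]

/n/ before /k/ (velar) → [ŋ]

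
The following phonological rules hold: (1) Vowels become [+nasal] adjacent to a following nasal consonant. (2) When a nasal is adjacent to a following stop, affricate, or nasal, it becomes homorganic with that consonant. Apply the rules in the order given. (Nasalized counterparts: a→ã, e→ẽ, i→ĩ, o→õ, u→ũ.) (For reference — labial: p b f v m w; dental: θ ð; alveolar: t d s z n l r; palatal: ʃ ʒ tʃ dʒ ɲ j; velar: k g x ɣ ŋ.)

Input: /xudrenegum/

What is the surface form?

Rule 1: /e/ before nasal /n/ → [ẽ]
Rule 1: /u/ before nasal /m/ → [ũ]
After rule 1: xudrẽnegũm
Rule 2: no segment meets the rule's conditions; no change.

[xudrẽnegũm]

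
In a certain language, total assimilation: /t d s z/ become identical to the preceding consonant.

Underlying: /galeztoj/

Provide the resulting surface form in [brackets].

/t/ after /z/ → [z] (total assimilation)

[galezzoj]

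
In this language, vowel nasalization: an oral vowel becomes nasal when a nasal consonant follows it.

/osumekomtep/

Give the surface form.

[osũmekõmtep]

/u/ before nasal /m/ → [ũ]
/o/ before nasal /m/ → [õ]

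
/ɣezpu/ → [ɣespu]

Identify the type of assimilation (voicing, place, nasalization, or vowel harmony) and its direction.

voicing assimilation, regressive

/z/→[s].
Each target copies a feature from the following segment, so the direction is regressive.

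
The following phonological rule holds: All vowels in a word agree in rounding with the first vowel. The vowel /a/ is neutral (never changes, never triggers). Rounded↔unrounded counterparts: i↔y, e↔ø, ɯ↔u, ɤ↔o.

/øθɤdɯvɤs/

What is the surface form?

/ɤ/ harmonizes with /ø/ ([+round]) → [o]
/ɯ/ harmonizes with /ø/ ([+round]) → [u]
/ɤ/ harmonizes with /ø/ ([+round]) → [o]

[øθoduvos]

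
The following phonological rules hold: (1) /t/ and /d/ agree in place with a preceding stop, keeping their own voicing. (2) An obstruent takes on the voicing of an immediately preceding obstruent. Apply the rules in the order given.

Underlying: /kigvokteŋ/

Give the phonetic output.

Rule 1: /t/ after /k/ (velar) → [k]
After rule 1: kigvokkeŋ
Rule 2: no segment meets the rule's conditions; no change.

[kigvokkeŋ]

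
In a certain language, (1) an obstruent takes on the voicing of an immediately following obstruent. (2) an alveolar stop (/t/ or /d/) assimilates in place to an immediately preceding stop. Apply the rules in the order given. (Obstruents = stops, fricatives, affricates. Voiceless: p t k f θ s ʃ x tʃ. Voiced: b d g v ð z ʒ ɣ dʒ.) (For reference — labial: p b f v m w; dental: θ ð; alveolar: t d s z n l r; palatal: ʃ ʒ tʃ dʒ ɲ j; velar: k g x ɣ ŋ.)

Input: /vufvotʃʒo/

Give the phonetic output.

Rule 1: /f/ before /v/ (voiced) → [v]
Rule 1: /tʃ/ before /ʒ/ (voiced) → [dʒ]
After rule 1: vuvvodʒʒo
Rule 2: no segment meets the rule's conditions; no change.

[vuvvodʒʒo]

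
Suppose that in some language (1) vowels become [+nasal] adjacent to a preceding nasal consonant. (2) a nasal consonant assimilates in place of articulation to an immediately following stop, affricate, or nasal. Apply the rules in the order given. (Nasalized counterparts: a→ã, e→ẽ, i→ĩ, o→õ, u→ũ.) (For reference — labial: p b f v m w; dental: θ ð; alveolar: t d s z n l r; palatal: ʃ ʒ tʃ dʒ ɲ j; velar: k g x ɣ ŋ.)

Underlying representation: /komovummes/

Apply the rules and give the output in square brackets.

Rule 1: /o/ after nasal /m/ → [õ]
Rule 1: /e/ after nasal /m/ → [ẽ]
After rule 1: komõvummẽs
Rule 2: no segment meets the rule's conditions; no change.

[komõvummẽs]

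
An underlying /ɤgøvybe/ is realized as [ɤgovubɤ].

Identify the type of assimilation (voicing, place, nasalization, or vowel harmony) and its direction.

vowel harmony, progressive

/ø/→[o] /y/→[u] /e/→[ɤ].
Vowels agree with the first vowel, so the harmony is progressive.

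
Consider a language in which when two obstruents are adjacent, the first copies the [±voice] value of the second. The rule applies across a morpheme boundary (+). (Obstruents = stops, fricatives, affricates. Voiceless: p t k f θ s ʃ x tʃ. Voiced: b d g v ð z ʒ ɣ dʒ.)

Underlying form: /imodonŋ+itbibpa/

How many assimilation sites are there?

2

/t/ before /b/ (voiced) → [d]
/b/ before /p/ (voiceless) → [p]
2 segments change.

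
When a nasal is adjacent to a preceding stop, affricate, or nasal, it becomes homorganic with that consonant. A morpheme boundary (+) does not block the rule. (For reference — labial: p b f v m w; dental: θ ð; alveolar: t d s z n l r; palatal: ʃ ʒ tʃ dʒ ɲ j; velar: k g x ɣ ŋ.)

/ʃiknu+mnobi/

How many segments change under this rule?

/n/ after /k/ (velar) → [ŋ]
/n/ after /m/ (labial) → [m]
2 segments change.

2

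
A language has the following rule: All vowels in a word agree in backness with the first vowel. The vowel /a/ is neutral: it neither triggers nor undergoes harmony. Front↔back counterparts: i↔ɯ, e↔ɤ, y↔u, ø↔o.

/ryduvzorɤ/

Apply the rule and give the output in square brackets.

/u/ harmonizes with /y/ ([-back]) → [y]
/o/ harmonizes with /y/ ([-back]) → [ø]
/ɤ/ harmonizes with /y/ ([-back]) → [e]

[rydyvzøre]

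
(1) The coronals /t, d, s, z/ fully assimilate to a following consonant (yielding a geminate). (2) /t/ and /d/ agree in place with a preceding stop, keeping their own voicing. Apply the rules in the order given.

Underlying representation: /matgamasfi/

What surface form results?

Rule 1: /t/ before /g/ → [g] (total assimilation)
Rule 1: /s/ before /f/ → [f] (total assimilation)
After rule 1: maggamaffi
Rule 2: no segment meets the rule's conditions; no change.

[maggamaffi]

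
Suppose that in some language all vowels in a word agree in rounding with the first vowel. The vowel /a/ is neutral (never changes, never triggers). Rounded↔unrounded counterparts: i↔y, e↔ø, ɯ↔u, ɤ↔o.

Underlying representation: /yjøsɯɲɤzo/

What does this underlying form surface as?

/ɯ/ harmonizes with /y/ ([+round]) → [u]
/ɤ/ harmonizes with /y/ ([+round]) → [o]

[yjøsuɲozo]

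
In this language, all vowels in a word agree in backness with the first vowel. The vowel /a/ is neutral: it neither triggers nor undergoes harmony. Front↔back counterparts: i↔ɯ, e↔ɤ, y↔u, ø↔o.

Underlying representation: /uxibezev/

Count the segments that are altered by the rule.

/i/ harmonizes with /u/ ([+back]) → [ɯ]
/e/ harmonizes with /u/ ([+back]) → [ɤ]
/e/ harmonizes with /u/ ([+back]) → [ɤ]
3 segments change.

3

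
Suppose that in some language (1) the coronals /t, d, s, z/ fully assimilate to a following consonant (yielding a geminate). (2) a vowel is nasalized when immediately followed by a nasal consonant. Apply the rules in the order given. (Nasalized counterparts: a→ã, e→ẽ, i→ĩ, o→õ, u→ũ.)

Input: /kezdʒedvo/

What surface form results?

[kedʒdʒevvo]

Rule 1: /z/ before /dʒ/ → [dʒ] (total assimilation)
Rule 1: /d/ before /v/ → [v] (total assimilation)
After rule 1: kedʒdʒevvo
Rule 2: no segment meets the rule's conditions; no change.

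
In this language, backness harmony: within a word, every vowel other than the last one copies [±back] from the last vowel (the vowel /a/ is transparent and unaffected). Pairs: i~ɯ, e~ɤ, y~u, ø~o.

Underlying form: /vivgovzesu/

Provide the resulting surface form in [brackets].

[vɯvgovzɤsu]

/i/ harmonizes with /u/ ([+back]) → [ɯ]
/e/ harmonizes with /u/ ([+back]) → [ɤ]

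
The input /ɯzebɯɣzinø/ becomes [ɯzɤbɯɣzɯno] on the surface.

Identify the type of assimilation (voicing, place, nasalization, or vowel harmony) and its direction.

vowel harmony, progressive

/e/→[ɤ] /i/→[ɯ] /ø/→[o].
Vowels agree with the first vowel, so the harmony is progressive.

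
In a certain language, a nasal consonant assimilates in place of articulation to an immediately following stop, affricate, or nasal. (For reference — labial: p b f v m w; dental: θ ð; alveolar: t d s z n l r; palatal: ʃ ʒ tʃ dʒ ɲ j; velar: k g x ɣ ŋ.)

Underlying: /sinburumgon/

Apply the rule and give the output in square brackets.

/n/ before /b/ (labial) → [m]
/m/ before /g/ (velar) → [ŋ]

[simburuŋgon]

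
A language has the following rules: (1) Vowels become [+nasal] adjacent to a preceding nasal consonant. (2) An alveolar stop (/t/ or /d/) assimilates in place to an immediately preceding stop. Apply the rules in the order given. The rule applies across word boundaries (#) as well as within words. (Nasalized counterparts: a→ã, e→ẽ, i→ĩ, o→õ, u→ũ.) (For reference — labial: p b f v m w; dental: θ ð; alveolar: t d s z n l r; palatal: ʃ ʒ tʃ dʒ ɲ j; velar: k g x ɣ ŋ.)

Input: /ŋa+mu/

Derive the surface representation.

Rule 1: /a/ after nasal /ŋ/ → [ã]
Rule 1: /u/ after nasal /m/ → [ũ]
After rule 1: ŋã+mũ
Rule 2: no segment meets the rule's conditions; no change.

[ŋã+mũ]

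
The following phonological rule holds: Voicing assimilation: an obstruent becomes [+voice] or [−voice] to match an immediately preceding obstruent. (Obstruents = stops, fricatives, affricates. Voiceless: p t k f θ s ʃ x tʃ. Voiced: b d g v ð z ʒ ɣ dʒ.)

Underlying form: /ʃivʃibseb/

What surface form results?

/ʃ/ after /v/ (voiced) → [ʒ]
/s/ after /b/ (voiced) → [z]

[ʃivʒibzeb]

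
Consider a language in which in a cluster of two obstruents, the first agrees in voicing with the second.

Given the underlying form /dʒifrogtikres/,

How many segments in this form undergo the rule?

/g/ before /t/ (voiceless) → [k]
1 segment changes.

1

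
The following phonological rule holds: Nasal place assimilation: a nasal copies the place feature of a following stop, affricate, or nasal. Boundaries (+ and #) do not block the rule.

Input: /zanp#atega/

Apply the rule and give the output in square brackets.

/n/ before /p/ (labial) → [m]

[zamp#atega]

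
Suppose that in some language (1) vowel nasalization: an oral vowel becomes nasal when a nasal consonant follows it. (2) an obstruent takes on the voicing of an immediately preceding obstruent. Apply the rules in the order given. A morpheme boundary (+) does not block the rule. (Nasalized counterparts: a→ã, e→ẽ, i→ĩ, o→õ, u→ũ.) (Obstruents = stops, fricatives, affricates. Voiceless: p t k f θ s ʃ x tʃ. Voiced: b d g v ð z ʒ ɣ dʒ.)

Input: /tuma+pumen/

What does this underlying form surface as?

Rule 1: /u/ before nasal /m/ → [ũ]
Rule 1: /u/ before nasal /m/ → [ũ]
Rule 1: /e/ before nasal /n/ → [ẽ]
After rule 1: tũma+pũmẽn
Rule 2: no segment meets the rule's conditions; no change.

[tũma+pũmẽn]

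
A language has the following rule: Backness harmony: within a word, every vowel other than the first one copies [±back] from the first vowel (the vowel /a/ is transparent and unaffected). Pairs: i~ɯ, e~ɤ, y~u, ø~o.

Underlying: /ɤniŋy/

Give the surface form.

/i/ harmonizes with /ɤ/ ([+back]) → [ɯ]
/y/ harmonizes with /ɤ/ ([+back]) → [u]

[ɤnɯŋu]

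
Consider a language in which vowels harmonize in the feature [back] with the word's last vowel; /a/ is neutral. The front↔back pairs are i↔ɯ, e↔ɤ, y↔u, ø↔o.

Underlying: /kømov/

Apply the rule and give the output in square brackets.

[komov]

/ø/ harmonizes with /o/ ([+back]) → [o]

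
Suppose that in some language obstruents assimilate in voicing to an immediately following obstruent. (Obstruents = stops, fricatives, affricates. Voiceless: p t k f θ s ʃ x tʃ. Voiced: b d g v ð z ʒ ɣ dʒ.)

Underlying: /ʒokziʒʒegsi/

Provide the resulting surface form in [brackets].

[ʒogziʒʒeksi]

/k/ before /z/ (voiced) → [g]
/g/ before /s/ (voiceless) → [k]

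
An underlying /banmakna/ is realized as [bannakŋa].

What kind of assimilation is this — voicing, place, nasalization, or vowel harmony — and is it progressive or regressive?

place assimilation, progressive

/m/→[n] /n/→[ŋ].
Each target copies a feature from the preceding segment, so the direction is progressive.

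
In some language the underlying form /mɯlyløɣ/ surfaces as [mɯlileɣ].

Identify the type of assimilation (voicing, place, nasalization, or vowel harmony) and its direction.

vowel harmony, progressive

/y/→[i] /ø/→[e].
Vowels agree with the first vowel, so the harmony is progressive.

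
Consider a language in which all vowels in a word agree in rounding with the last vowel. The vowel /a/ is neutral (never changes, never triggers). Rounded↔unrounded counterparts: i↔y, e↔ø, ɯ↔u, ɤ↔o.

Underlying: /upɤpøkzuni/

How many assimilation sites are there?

/u/ harmonizes with /i/ ([-round]) → [ɯ]
/ø/ harmonizes with /i/ ([-round]) → [e]
/u/ harmonizes with /i/ ([-round]) → [ɯ]
3 segments change.

3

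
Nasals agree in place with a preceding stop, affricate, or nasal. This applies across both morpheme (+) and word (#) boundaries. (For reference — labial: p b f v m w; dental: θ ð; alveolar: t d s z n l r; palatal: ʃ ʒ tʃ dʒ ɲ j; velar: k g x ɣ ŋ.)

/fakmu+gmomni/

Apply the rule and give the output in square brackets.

/m/ after /k/ (velar) → [ŋ]
/m/ after /g/ (velar) → [ŋ]
/n/ after /m/ (labial) → [m]

[fakŋu+gŋommi]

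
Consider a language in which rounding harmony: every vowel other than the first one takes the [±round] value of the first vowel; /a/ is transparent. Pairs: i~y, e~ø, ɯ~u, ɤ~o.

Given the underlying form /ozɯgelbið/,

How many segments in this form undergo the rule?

/ɯ/ harmonizes with /o/ ([+round]) → [u]
/e/ harmonizes with /o/ ([+round]) → [ø]
/i/ harmonizes with /o/ ([+round]) → [y]
3 segments change.

3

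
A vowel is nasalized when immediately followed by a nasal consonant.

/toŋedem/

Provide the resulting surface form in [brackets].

/o/ before nasal /ŋ/ → [õ]
/e/ before nasal /m/ → [ẽ]

[tõŋedẽm]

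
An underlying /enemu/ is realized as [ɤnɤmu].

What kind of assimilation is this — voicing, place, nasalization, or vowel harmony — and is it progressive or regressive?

vowel harmony, regressive

/e/→[ɤ] /e/→[ɤ].
Vowels agree with the last vowel, so the harmony is regressive.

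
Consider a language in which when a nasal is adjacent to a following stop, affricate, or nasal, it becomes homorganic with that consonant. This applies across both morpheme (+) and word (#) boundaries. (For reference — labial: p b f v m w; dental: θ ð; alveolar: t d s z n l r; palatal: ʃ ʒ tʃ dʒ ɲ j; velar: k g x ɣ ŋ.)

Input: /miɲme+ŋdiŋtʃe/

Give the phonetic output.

/ɲ/ before /m/ (labial) → [m]
/ŋ/ before /d/ (alveolar) → [n]
/ŋ/ before /tʃ/ (palatal) → [ɲ]

[mimme+ndiɲtʃe]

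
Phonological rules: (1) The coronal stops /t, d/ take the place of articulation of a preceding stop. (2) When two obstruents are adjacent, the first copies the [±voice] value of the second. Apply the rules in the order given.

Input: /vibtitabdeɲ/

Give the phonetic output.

[vippitabbeɲ]

Rule 1: /t/ after /b/ (labial) → [p]
Rule 1: /d/ after /b/ (labial) → [b]
After rule 1: vibpitabbeɲ
Rule 2: /b/ before /p/ (voiceless) → [p]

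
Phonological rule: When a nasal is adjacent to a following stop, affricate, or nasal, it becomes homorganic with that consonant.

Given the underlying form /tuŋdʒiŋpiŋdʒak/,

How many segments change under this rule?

/ŋ/ before /dʒ/ (palatal) → [ɲ]
/ŋ/ before /p/ (labial) → [m]
/ŋ/ before /dʒ/ (palatal) → [ɲ]
3 segments change.

3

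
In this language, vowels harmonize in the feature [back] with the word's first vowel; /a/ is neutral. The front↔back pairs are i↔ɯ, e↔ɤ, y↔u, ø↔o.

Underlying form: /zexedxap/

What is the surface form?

no segment meets the rule's conditions; no change.

[zexedxap]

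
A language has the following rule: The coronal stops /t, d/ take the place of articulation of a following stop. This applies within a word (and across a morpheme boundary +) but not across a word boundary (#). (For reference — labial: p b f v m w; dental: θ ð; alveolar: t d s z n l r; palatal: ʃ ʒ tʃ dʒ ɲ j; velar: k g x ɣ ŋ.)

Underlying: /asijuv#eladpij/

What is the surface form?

/d/ before /p/ (labial) → [b]

[asijuv#elabpij]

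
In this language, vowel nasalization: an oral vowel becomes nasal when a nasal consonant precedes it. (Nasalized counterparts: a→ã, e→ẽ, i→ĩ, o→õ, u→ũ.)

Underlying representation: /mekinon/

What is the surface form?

[mẽkinõn]

/e/ after nasal /m/ → [ẽ]
/o/ after nasal /n/ → [õ]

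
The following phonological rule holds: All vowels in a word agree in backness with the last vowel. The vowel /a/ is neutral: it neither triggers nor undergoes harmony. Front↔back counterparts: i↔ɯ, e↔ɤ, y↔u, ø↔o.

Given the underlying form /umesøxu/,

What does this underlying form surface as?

[umɤsoxu]

/e/ harmonizes with /u/ ([+back]) → [ɤ]
/ø/ harmonizes with /u/ ([+back]) → [o]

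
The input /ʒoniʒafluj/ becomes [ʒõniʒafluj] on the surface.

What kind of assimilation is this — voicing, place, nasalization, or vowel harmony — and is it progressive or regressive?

nasalization, regressive

/o/→[õ].
Each target copies a feature from the following segment, so the direction is regressive.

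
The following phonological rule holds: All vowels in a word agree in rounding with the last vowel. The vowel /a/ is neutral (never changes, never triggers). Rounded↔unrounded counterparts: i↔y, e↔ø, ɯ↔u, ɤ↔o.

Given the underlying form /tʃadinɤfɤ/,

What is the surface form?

[tʃadinɤfɤ]

no segment meets the rule's conditions; no change.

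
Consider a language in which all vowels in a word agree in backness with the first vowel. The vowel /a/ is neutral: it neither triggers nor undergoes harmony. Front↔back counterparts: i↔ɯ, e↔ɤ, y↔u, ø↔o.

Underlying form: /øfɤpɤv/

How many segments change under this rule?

/ɤ/ harmonizes with /ø/ ([-back]) → [e]
/ɤ/ harmonizes with /ø/ ([-back]) → [e]
2 segments change.

2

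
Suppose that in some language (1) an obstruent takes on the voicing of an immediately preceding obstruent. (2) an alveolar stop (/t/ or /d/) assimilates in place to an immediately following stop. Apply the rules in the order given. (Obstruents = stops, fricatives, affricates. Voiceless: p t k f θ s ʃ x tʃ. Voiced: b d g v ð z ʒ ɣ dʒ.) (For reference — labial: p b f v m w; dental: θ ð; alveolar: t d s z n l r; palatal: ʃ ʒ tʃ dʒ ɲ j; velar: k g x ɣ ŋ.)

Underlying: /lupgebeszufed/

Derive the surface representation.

[lupkebessufed]

Rule 1: /g/ after /p/ (voiceless) → [k]
Rule 1: /z/ after /s/ (voiceless) → [s]
After rule 1: lupkebessufed
Rule 2: no segment meets the rule's conditions; no change.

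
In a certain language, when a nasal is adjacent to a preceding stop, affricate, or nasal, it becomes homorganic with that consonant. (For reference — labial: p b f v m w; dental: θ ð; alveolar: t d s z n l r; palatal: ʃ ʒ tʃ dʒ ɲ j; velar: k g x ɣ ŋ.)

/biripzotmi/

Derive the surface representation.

[biripzotni]

/m/ after /t/ (alveolar) → [n]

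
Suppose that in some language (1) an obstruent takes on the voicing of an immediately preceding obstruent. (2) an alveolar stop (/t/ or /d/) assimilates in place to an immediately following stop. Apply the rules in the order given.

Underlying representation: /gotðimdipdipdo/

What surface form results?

[gotθimdiptipto]

Rule 1: /ð/ after /t/ (voiceless) → [θ]
Rule 1: /d/ after /p/ (voiceless) → [t]
Rule 1: /d/ after /p/ (voiceless) → [t]
After rule 1: gotθimdiptipto
Rule 2: no segment meets the rule's conditions; no change.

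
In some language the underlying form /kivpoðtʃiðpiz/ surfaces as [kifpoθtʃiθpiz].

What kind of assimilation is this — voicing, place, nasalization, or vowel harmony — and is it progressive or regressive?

voicing assimilation, regressive

/v/→[f] /ð/→[θ] /ð/→[θ].
Each target copies a feature from the following segment, so the direction is regressive.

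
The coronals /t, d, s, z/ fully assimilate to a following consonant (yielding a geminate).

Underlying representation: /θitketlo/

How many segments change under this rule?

/t/ before /k/ → [k] (total assimilation)
/t/ before /l/ → [l] (total assimilation)
2 segments change.

2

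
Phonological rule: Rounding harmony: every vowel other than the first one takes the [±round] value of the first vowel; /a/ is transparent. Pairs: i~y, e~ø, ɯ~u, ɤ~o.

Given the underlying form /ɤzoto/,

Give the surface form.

/o/ harmonizes with /ɤ/ ([-round]) → [ɤ]
/o/ harmonizes with /ɤ/ ([-round]) → [ɤ]

[ɤzɤtɤ]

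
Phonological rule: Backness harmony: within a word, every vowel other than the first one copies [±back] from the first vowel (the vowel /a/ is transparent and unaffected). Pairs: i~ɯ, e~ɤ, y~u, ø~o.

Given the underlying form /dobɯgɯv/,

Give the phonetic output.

[dobɯgɯv]

no segment meets the rule's conditions; no change.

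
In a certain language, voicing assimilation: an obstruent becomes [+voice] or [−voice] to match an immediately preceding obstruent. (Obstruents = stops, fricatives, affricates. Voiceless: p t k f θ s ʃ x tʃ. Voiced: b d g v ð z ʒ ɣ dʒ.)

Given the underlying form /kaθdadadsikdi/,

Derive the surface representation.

[kaθtadadzikti]

/d/ after /θ/ (voiceless) → [t]
/s/ after /d/ (voiced) → [z]
/d/ after /k/ (voiceless) → [t]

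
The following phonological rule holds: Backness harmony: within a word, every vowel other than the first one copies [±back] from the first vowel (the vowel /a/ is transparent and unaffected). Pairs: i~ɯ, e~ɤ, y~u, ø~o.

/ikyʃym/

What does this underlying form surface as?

[ikyʃym]

no segment meets the rule's conditions; no change.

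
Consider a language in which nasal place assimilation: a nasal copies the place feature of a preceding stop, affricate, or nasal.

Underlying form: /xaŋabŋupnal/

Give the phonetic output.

/ŋ/ after /b/ (labial) → [m]
/n/ after /p/ (labial) → [m]

[xaŋabmupmal]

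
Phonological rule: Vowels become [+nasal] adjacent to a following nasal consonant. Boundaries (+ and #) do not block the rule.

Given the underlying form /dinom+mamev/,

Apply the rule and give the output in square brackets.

[dĩnõm+mãmev]

/i/ before nasal /n/ → [ĩ]
/o/ before nasal /m/ → [õ]
/a/ before nasal /m/ → [ã]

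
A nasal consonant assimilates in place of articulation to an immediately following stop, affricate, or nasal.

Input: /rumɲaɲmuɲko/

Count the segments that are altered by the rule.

3

/m/ before /ɲ/ (palatal) → [ɲ]
/ɲ/ before /m/ (labial) → [m]
/ɲ/ before /k/ (velar) → [ŋ]
3 segments change.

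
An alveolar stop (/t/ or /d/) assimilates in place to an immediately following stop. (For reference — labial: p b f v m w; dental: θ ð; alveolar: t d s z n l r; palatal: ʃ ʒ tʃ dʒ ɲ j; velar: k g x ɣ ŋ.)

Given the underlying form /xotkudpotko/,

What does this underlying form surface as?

[xokkubpokko]

/t/ before /k/ (velar) → [k]
/d/ before /p/ (labial) → [b]
/t/ before /k/ (velar) → [k]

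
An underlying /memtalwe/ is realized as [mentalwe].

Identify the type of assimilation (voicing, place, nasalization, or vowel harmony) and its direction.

/m/→[n].
Each target copies a feature from the following segment, so the direction is regressive.

place assimilation, regressive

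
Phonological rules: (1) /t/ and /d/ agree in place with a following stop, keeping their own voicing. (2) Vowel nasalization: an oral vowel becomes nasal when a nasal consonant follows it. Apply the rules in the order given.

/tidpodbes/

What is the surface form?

Rule 1: /d/ before /p/ (labial) → [b]
Rule 1: /d/ before /b/ (labial) → [b]
After rule 1: tibpobbes
Rule 2: no segment meets the rule's conditions; no change.

[tibpobbes]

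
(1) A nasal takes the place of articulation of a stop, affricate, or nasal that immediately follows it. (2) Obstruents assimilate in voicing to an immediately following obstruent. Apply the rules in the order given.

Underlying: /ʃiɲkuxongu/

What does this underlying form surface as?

[ʃiŋkuxoŋgu]

Rule 1: /ɲ/ before /k/ (velar) → [ŋ]
Rule 1: /n/ before /g/ (velar) → [ŋ]
After rule 1: ʃiŋkuxoŋgu
Rule 2: no segment meets the rule's conditions; no change.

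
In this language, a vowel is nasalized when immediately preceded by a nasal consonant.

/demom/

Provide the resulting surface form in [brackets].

[demõm]

/o/ after nasal /m/ → [õ]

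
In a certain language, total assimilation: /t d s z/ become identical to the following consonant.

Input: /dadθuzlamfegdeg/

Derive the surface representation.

/d/ before /θ/ → [θ] (total assimilation)
/z/ before /l/ → [l] (total assimilation)

[daθθullamfegdeg]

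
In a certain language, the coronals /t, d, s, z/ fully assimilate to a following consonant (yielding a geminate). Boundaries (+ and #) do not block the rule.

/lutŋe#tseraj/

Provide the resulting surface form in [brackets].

/t/ before /ŋ/ → [ŋ] (total assimilation)
/t/ before /s/ → [s] (total assimilation)

[luŋŋe#sseraj]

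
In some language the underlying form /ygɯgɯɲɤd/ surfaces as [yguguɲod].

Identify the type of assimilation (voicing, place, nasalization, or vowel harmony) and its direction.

/ɯ/→[u] /ɯ/→[u] /ɤ/→[o].
Vowels agree with the first vowel, so the harmony is progressive.

vowel harmony, progressive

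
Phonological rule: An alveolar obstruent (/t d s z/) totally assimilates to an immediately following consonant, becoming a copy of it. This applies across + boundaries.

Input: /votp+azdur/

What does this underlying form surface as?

/t/ before /p/ → [p] (total assimilation)
/z/ before /d/ → [d] (total assimilation)

[vopp+addur]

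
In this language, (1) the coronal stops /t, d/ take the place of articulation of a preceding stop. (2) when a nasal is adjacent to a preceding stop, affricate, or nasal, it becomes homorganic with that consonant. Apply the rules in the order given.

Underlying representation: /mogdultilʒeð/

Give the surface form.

[moggultilʒeð]

Rule 1: /d/ after /g/ (velar) → [g]
After rule 1: moggultilʒeð
Rule 2: no segment meets the rule's conditions; no change.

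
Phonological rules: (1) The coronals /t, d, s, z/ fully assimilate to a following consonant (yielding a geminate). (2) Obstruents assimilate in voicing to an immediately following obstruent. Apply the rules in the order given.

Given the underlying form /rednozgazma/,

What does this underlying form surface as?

[rennoggamma]

Rule 1: /d/ before /n/ → [n] (total assimilation)
Rule 1: /z/ before /g/ → [g] (total assimilation)
Rule 1: /z/ before /m/ → [m] (total assimilation)
After rule 1: rennoggamma
Rule 2: no segment meets the rule's conditions; no change.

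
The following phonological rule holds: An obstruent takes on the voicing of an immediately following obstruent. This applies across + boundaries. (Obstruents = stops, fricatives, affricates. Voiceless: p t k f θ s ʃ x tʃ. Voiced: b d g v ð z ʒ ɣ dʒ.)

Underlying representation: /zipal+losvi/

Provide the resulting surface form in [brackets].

[zipal+lozvi]

/s/ before /v/ (voiced) → [z]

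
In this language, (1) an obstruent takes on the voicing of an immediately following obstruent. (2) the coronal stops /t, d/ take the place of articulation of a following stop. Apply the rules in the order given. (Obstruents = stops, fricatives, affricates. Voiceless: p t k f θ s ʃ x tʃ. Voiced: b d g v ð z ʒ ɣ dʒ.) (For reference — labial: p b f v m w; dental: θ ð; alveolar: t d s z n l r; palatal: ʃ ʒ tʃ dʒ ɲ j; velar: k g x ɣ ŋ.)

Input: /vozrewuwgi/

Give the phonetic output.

[vozrewuwgi]

Rule 1: no segment meets the rule's conditions; no change.
After rule 1: vozrewuwgi
Rule 2: no segment meets the rule's conditions; no change.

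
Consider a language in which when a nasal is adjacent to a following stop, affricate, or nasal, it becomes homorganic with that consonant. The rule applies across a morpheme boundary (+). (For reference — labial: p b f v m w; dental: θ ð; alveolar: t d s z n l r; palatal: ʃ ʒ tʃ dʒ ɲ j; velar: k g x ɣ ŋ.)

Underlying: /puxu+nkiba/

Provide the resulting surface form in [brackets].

[puxu+ŋkiba]

/n/ before /k/ (velar) → [ŋ]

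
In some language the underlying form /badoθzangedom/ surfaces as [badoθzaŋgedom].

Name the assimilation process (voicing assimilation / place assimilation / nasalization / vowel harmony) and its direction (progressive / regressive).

/n/→[ŋ].
Each target copies a feature from the following segment, so the direction is regressive.

place assimilation, regressive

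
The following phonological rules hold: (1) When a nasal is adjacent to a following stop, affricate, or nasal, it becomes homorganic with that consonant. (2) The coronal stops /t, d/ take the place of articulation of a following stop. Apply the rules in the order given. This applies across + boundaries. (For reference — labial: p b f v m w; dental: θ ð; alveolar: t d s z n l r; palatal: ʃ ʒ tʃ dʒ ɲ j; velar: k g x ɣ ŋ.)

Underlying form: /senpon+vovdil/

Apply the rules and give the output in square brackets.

Rule 1: /n/ before /p/ (labial) → [m]
After rule 1: sempon+vovdil
Rule 2: no segment meets the rule's conditions; no change.

[sempon+vovdil]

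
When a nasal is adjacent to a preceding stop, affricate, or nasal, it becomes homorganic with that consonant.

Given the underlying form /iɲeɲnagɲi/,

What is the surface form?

/n/ after /ɲ/ (palatal) → [ɲ]
/ɲ/ after /g/ (velar) → [ŋ]

[iɲeɲɲagŋi]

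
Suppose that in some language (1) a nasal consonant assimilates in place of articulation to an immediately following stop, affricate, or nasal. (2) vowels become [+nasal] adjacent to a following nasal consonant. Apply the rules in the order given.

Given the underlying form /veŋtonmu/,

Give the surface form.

[vẽntõmmu]

Rule 1: /ŋ/ before /t/ (alveolar) → [n]
Rule 1: /n/ before /m/ (labial) → [m]
After rule 1: ventommu
Rule 2: /e/ before nasal /n/ → [ẽ]
Rule 2: /o/ before nasal /m/ → [õ]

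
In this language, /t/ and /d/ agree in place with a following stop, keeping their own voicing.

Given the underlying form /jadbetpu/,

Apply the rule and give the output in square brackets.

/d/ before /b/ (labial) → [b]
/t/ before /p/ (labial) → [p]

[jabbeppu]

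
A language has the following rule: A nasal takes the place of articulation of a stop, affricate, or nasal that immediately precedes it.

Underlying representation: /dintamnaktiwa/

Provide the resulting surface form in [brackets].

/n/ after /m/ (labial) → [m]

[dintammaktiwa]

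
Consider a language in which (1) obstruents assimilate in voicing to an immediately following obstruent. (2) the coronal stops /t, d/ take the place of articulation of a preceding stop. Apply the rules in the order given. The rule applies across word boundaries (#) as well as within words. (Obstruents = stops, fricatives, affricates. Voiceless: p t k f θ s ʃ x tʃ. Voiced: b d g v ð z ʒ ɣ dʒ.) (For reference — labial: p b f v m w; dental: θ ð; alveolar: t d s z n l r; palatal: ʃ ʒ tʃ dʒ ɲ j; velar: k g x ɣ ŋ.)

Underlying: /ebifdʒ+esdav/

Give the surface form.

[ebivdʒ+ezdav]

Rule 1: /f/ before /dʒ/ (voiced) → [v]
Rule 1: /s/ before /d/ (voiced) → [z]
After rule 1: ebivdʒ+ezdav
Rule 2: no segment meets the rule's conditions; no change.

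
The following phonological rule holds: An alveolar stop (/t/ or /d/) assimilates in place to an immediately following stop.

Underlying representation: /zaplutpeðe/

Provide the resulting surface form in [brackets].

/t/ before /p/ (labial) → [p]

[zapluppeðe]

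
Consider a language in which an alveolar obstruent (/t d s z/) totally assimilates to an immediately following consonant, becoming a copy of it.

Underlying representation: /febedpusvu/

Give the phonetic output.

[febeppuvvu]

/d/ before /p/ → [p] (total assimilation)
/s/ before /v/ → [v] (total assimilation)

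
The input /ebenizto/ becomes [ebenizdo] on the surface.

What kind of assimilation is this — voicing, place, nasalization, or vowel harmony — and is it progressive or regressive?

voicing assimilation, progressive

/t/→[d].
Each target copies a feature from the preceding segment, so the direction is progressive.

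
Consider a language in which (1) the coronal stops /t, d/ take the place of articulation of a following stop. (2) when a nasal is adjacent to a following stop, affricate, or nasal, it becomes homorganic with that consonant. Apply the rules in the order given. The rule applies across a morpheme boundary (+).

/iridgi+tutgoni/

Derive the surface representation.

[iriggi+tukgoni]

Rule 1: /d/ before /g/ (velar) → [g]
Rule 1: /t/ before /g/ (velar) → [k]
After rule 1: iriggi+tukgoni
Rule 2: no segment meets the rule's conditions; no change.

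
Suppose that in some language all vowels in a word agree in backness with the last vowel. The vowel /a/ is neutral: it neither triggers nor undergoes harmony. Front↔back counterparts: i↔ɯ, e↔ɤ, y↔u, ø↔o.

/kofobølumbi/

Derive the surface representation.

/o/ harmonizes with /i/ ([-back]) → [ø]
/o/ harmonizes with /i/ ([-back]) → [ø]
/u/ harmonizes with /i/ ([-back]) → [y]

[køføbølymbi]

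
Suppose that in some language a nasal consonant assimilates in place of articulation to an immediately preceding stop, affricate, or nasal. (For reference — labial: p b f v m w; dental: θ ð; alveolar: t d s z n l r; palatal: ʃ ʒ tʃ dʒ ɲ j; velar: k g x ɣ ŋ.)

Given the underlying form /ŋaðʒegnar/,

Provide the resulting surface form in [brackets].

[ŋaðʒegŋar]

/n/ after /g/ (velar) → [ŋ]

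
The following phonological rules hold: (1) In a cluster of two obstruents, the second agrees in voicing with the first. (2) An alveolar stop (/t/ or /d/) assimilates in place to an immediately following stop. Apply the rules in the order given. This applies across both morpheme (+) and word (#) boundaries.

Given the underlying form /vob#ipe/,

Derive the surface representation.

[vob#ipe]

Rule 1: no segment meets the rule's conditions; no change.
After rule 1: vob#ipe
Rule 2: no segment meets the rule's conditions; no change.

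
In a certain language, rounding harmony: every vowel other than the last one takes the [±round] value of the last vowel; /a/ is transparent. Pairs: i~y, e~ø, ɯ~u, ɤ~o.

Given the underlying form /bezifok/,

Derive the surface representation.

[bøzyfok]

/e/ harmonizes with /o/ ([+round]) → [ø]
/i/ harmonizes with /o/ ([+round]) → [y]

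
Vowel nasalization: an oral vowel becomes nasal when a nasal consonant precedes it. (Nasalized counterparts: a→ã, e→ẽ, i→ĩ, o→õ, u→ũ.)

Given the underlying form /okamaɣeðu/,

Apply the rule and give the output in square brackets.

/a/ after nasal /m/ → [ã]

[okamãɣeðu]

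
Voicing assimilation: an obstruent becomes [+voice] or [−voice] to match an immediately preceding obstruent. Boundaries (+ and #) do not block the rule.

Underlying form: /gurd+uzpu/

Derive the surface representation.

/p/ after /z/ (voiced) → [b]

[gurd+uzbu]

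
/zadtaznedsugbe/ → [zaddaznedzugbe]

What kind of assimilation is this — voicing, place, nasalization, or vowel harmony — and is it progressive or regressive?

/t/→[d] /s/→[z].
Each target copies a feature from the preceding segment, so the direction is progressive.

voicing assimilation, progressive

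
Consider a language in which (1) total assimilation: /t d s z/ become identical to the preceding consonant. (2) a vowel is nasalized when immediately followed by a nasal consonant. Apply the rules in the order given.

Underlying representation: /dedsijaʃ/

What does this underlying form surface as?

[deddijaʃ]

Rule 1: /s/ after /d/ → [d] (total assimilation)
After rule 1: deddijaʃ
Rule 2: no segment meets the rule's conditions; no change.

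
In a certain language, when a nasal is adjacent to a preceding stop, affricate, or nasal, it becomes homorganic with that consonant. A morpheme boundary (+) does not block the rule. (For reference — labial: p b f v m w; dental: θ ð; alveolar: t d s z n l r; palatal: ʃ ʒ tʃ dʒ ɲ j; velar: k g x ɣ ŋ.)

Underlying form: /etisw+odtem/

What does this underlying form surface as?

[etisw+odtem]

no segment meets the rule's conditions; no change.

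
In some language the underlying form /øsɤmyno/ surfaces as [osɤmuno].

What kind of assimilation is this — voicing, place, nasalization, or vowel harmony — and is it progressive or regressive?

vowel harmony, regressive

/ø/→[o] /y/→[u].
Vowels agree with the last vowel, so the harmony is regressive.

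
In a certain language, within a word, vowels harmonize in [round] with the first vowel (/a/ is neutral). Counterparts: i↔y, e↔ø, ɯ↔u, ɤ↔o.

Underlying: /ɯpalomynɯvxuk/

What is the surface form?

/o/ harmonizes with /ɯ/ ([-round]) → [ɤ]
/y/ harmonizes with /ɯ/ ([-round]) → [i]
/u/ harmonizes with /ɯ/ ([-round]) → [ɯ]

[ɯpalɤminɯvxɯk]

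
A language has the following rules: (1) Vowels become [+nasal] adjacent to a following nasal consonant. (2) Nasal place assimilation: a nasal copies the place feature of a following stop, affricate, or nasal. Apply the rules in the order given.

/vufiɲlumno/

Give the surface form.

[vufĩɲlũnno]

Rule 1: /i/ before nasal /ɲ/ → [ĩ]
Rule 1: /u/ before nasal /m/ → [ũ]
After rule 1: vufĩɲlũmno
Rule 2: /m/ before /n/ (alveolar) → [n]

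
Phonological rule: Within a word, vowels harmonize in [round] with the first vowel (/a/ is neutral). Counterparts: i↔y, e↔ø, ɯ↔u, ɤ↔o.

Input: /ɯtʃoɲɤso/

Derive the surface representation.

[ɯtʃɤɲɤsɤ]

/o/ harmonizes with /ɯ/ ([-round]) → [ɤ]
/o/ harmonizes with /ɯ/ ([-round]) → [ɤ]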